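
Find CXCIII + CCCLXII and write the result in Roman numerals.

CXCIII = 193
CCCLXII = 362
193 + 362 = 555

DLV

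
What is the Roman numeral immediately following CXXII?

CXXII = 122; next is 123

CXXIII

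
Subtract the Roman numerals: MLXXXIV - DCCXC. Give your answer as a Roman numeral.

MLXXXIV = 1084
DCCXC = 790
1084 - 790 = 294

CCXCIV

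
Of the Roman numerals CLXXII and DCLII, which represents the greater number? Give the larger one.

CLXXII = 172
DCLII = 652
652 is larger

DCLII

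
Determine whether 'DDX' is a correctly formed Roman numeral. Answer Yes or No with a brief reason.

'DDX': D should not appear more than once

No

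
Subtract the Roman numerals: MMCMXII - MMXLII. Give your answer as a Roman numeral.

MMCMXII = 2912
MMXLII = 2042
2912 - 2042 = 870

DCCCLXX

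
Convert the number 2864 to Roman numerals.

Convert 2864 to Roman numerals:
  2864 contains 2×1000 (MM)
  864 contains 1×500 (D)
  364 contains 3×100 (CCC)
  64 contains 1×50 (L)
  14 contains 1×10 (X)
  4 contains 1×4 (IV)

MMDCCCLXIV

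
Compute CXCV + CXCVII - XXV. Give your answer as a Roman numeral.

CXCV = 195, CXCVII = 197, XXV = 25
195 + 197 = 392
392 - 25 = 367

CCCLXVII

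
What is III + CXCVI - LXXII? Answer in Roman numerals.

III = 3, CXCVI = 196, LXXII = 72
3 + 196 = 199
199 - 72 = 127

CXXVII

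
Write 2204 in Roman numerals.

Convert 2204 to Roman numerals:
  2204 contains 2×1000 (MM)
  204 contains 2×100 (CC)
  4 contains 1×4 (IV)

MMCCIV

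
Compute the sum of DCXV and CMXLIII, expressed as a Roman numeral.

DCXV = 615
CMXLIII = 943
615 + 943 = 1558

MDLVIII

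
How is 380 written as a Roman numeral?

Convert 380 to Roman numerals:
  380 contains 3×100 (CCC)
  80 contains 1×50 (L)
  30 contains 3×10 (XXX)

CCCLXXX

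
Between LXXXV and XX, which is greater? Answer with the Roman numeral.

LXXXV = 85
XX = 20
85 is larger

LXXXV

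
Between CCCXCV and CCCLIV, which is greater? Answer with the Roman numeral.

CCCXCV = 395
CCCLIV = 354
395 is larger

CCCXCV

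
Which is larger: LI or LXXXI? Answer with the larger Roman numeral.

LI = 51
LXXXI = 81
81 is larger

LXXXI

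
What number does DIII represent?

DIII: D=500, I=1, I=1, I=1
500 + 1 + 1 + 1 = 503

503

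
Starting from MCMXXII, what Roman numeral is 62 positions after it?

MCMXXII = 1922
1922 + 62 = 1984

MCMLXXXIV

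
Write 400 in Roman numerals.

Convert 400 to Roman numerals:
  400 contains 1×400 (CD)

CD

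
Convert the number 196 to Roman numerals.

Convert 196 to Roman numerals:
  196 contains 1×100 (C)
  96 contains 1×90 (XC)
  6 contains 1×5 (V)
  1 contains 1×1 (I)

CXCVI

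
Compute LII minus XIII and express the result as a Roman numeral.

LII = 52
XIII = 13
52 - 13 = 39

XXXIX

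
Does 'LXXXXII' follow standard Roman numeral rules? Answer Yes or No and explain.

'LXXXXII': More than 3 consecutive X's

No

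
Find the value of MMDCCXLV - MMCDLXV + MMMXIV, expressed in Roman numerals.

MMDCCXLV = 2745, MMCDLXV = 2465, MMMXIV = 3014
2745 - 2465 = 280
280 + 3014 = 3294

MMMCCXCIV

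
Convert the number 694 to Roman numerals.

Convert 694 to Roman numerals:
  694 contains 1×500 (D)
  194 contains 1×100 (C)
  94 contains 1×90 (XC)
  4 contains 1×4 (IV)

DCXCIV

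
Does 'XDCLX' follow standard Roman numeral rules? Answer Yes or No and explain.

'XDCLX': Invalid subtractive combination: XD

No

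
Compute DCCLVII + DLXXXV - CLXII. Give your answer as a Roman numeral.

DCCLVII = 757, DLXXXV = 585, CLXII = 162
757 + 585 = 1342
1342 - 162 = 1180

MCLXXX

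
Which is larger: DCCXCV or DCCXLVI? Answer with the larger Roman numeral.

DCCXCV = 795
DCCXLVI = 746
795 is larger

DCCXCV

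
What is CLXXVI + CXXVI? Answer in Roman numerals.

CLXXVI = 176
CXXVI = 126
176 + 126 = 302

CCCII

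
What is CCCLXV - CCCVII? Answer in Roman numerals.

CCCLXV = 365
CCCVII = 307
365 - 307 = 58

LVIII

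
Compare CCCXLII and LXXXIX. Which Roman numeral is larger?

CCCXLII = 342
LXXXIX = 89
342 is larger

CCCXLII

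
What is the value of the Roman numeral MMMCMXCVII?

MMMCMXCVII: M=1000, M=1000, M=1000, CM=900, XC=90, V=5, I=1, I=1
1000 + 1000 + 1000 + 900 + 90 + 5 + 1 + 1 = 3997

3997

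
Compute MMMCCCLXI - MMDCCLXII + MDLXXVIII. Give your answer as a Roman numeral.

MMMCCCLXI = 3361, MMDCCLXII = 2762, MDLXXVIII = 1578
3361 - 2762 = 599
599 + 1578 = 2177

MMCLXXVII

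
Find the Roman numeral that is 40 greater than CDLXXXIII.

CDLXXXIII = 483
483 + 40 = 523

DXXIII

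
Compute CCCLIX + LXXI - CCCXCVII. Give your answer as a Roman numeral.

CCCLIX = 359, LXXI = 71, CCCXCVII = 397
359 + 71 = 430
430 - 397 = 33

XXXIII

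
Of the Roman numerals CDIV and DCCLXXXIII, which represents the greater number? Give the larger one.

CDIV = 404
DCCLXXXIII = 783
783 is larger

DCCLXXXIII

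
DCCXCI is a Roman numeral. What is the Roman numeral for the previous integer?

DCCXCI = 791, so the previous integer is 791 - 1 = 790

DCCXC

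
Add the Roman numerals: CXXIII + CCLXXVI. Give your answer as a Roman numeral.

CXXIII = 123
CCLXXVI = 276
123 + 276 = 399

CCCXCIX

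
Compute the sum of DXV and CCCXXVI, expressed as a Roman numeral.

DXV = 515
CCCXXVI = 326
515 + 326 = 841

DCCCXLI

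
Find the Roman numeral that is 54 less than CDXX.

CDXX = 420
420 - 54 = 366

CCCLXVI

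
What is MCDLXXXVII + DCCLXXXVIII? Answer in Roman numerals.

MCDLXXXVII = 1487
DCCLXXXVIII = 788
1487 + 788 = 2275

MMCCLXXV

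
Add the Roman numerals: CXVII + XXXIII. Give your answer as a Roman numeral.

CXVII = 117
XXXIII = 33
117 + 33 = 150

CL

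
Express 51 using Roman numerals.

Convert 51 to Roman numerals:
  51 contains 1×50 (L)
  1 contains 1×1 (I)

LI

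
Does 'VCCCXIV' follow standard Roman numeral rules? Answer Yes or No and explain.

'VCCCXIV': V should not appear more than once

No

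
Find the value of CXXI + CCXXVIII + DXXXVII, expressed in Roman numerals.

CXXI = 121, CCXXVIII = 228, DXXXVII = 537
121 + 228 = 349
349 + 537 = 886

DCCCLXXXVI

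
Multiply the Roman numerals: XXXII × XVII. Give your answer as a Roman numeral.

XXXII = 32
XVII = 17
32 × 17 = 544

DXLIV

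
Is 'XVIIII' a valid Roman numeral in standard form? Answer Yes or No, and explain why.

'XVIIII': More than 3 consecutive I's

No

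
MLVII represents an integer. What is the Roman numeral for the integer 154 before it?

MLVII = 1057
1057 - 154 = 903

CMIII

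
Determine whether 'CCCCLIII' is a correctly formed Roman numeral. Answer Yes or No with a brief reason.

'CCCCLIII': More than 3 consecutive C's

No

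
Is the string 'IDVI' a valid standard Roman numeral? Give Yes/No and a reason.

'IDVI': Invalid subtractive combination: ID

No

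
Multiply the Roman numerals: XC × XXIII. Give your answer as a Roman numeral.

XC = 90
XXIII = 23
90 × 23 = 2070

MMLXX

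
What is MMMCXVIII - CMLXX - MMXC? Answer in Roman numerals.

MMMCXVIII = 3118, CMLXX = 970, MMXC = 2090
3118 - 970 = 2148
2148 - 2090 = 58

LVIII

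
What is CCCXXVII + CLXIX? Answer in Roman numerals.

CCCXXVII = 327
CLXIX = 169
327 + 169 = 496

CDXCVI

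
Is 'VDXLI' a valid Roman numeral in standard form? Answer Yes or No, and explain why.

'VDXLI': Invalid subtractive combination: VD

No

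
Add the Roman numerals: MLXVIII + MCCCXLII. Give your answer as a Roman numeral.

MLXVIII = 1068
MCCCXLII = 1342
1068 + 1342 = 2410

MMCDX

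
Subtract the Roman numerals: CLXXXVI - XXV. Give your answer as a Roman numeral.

CLXXXVI = 186
XXV = 25
186 - 25 = 161

CLXI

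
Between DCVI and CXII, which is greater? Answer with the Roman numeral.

DCVI = 606
CXII = 112
606 is larger

DCVI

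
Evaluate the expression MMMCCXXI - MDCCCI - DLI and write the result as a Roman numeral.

MMMCCXXI = 3221, MDCCCI = 1801, DLI = 551
3221 - 1801 = 1420
1420 - 551 = 869

DCCCLXIX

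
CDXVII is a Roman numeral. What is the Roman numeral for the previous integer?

CDXVII = 417, so the previous integer is 417 - 1 = 416

CDXVI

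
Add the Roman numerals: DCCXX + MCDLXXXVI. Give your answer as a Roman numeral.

DCCXX = 720
MCDLXXXVI = 1486
720 + 1486 = 2206

MMCCVI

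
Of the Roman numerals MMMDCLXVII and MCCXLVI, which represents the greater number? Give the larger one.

MMMDCLXVII = 3667
MCCXLVI = 1246
3667 is larger

MMMDCLXVII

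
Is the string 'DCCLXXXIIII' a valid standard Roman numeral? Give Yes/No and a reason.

'DCCLXXXIIII': More than 3 consecutive I's

No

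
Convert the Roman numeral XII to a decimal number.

XII: X=10, I=1, I=1
10 + 1 + 1 = 12

12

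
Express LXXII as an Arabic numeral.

LXXII: L=50, X=10, X=10, I=1, I=1
50 + 10 + 10 + 1 + 1 = 72

72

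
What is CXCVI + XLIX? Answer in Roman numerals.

CXCVI = 196
XLIX = 49
196 + 49 = 245

CCXLV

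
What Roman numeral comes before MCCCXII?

MCCCXII = 1312, so the previous integer is 1312 - 1 = 1311

MCCCXI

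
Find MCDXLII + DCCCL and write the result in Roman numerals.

MCDXLII = 1442
DCCCL = 850
1442 + 850 = 2292

MMCCXCII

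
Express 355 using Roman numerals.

Convert 355 to Roman numerals:
  355 contains 3×100 (CCC)
  55 contains 1×50 (L)
  5 contains 1×5 (V)

CCCLV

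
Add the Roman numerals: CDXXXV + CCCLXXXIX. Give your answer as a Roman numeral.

CDXXXV = 435
CCCLXXXIX = 389
435 + 389 = 824

DCCCXXIV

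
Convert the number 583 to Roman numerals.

Convert 583 to Roman numerals:
  583 contains 1×500 (D)
  83 contains 1×50 (L)
  33 contains 3×10 (XXX)
  3 contains 3×1 (III)

DLXXXIII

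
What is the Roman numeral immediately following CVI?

CVI = 106; next is 107

CVII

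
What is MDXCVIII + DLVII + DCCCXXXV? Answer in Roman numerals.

MDXCVIII = 1598, DLVII = 557, DCCCXXXV = 835
1598 + 557 = 2155
2155 + 835 = 2990

MMCMXC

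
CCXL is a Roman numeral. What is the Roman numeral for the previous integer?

CCXL = 240, so the previous integer is 240 - 1 = 239

CCXXXIX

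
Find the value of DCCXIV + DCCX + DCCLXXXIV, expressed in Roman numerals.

DCCXIV = 714, DCCX = 710, DCCLXXXIV = 784
714 + 710 = 1424
1424 + 784 = 2208

MMCCVIII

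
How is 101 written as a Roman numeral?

Convert 101 to Roman numerals:
  101 contains 1×100 (C)
  1 contains 1×1 (I)

CI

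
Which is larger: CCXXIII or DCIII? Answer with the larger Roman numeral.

CCXXIII = 223
DCIII = 603
603 is larger

DCIII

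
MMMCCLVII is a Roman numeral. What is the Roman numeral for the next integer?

MMMCCLVII = 3257, so the next integer is 3257 + 1 = 3258

MMMCCLVIII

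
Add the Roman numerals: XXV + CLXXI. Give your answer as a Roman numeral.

XXV = 25
CLXXI = 171
25 + 171 = 196

CXCVI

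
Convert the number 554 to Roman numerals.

Convert 554 to Roman numerals:
  554 contains 1×500 (D)
  54 contains 1×50 (L)
  4 contains 1×4 (IV)

DLIV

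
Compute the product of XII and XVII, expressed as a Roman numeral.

XII = 12
XVII = 17
12 × 17 = 204

CCIV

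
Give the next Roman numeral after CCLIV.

CCLIV = 254; next is 255

CCLV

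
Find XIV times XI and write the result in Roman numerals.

XIV = 14
XI = 11
14 × 11 = 154

CLIV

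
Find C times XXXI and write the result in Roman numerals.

C = 100
XXXI = 31
100 × 31 = 3100

MMMC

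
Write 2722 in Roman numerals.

Convert 2722 to Roman numerals:
  2722 contains 2×1000 (MM)
  722 contains 1×500 (D)
  222 contains 2×100 (CC)
  22 contains 2×10 (XX)
  2 contains 2×1 (II)

MMDCCXXII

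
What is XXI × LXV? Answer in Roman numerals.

XXI = 21
LXV = 65
21 × 65 = 1365

MCCCLXV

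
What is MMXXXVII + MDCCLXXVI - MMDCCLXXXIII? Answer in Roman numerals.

MMXXXVII = 2037, MDCCLXXVI = 1776, MMDCCLXXXIII = 2783
2037 + 1776 = 3813
3813 - 2783 = 1030

MXXX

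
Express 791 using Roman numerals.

Convert 791 to Roman numerals:
  791 contains 1×500 (D)
  291 contains 2×100 (CC)
  91 contains 1×90 (XC)
  1 contains 1×1 (I)

DCCXCI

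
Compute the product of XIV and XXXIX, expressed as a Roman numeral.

XIV = 14
XXXIX = 39
14 × 39 = 546

DXLVI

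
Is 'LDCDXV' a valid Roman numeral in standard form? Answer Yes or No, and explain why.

'LDCDXV': D should not appear more than once

No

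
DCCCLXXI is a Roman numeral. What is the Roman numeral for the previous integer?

DCCCLXXI = 871, so the previous integer is 871 - 1 = 870

DCCCLXX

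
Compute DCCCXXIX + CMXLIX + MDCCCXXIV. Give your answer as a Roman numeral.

DCCCXXIX = 829, CMXLIX = 949, MDCCCXXIV = 1824
829 + 949 = 1778
1778 + 1824 = 3602

MMMDCII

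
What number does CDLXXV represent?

CDLXXV: CD=400, L=50, X=10, X=10, V=5
400 + 50 + 10 + 10 + 5 = 475

475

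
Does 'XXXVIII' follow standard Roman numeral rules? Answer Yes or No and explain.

'XXXVIII': Check the rules: uses only the symbols I, V, X, L, C, D, M; no symbol is repeated more than three times in a row; V, L and D each appear at most once; no smaller symbol precedes a larger one (values never increase from left to right). Value: X (10) + X (10) + X (10) + V (5) + I (1) + I (1) + I (1) = 38. So it is a valid standard Roman numeral.

Yes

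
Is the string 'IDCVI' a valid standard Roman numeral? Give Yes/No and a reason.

'IDCVI': Invalid subtractive combination: ID

No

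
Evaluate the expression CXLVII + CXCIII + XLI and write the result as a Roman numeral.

CXLVII = 147, CXCIII = 193, XLI = 41
147 + 193 = 340
340 + 41 = 381

CCCLXXXI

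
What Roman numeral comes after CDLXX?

CDLXX = 470, so the next integer is 470 + 1 = 471

CDLXXI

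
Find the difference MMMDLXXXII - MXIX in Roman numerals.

MMMDLXXXII = 3582
MXIX = 1019
3582 - 1019 = 2563

MMDLXIII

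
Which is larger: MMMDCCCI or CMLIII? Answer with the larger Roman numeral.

MMMDCCCI = 3801
CMLIII = 953
3801 is larger

MMMDCCCI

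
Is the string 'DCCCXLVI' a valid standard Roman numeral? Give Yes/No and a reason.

'DCCCXLVI': Check the rules: uses only the symbols I, V, X, L, C, D, M; no symbol is repeated more than three times in a row; V, L and D each appear at most once; the only place a smaller symbol precedes a larger one is the allowed subtractive pair XL, the symbol right after such a pair (if any) is smaller than the pair's first symbol, and otherwise the values never increase from left to right. Value: D (500) + C (100) + C (100) + C (100) + XL (40) + V (5) + I (1) = 846. So it is a valid standard Roman numeral.

Yes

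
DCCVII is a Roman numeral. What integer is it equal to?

DCCVII: D=500, C=100, C=100, V=5, I=1, I=1
500 + 100 + 100 + 5 + 1 + 1 = 707

707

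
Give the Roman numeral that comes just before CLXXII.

CLXXII = 172; previous is 171

CLXXI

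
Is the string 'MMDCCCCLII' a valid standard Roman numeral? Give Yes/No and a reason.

'MMDCCCCLII': More than 3 consecutive C's

No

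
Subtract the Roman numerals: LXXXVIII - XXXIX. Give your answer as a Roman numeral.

LXXXVIII = 88
XXXIX = 39
88 - 39 = 49

XLIX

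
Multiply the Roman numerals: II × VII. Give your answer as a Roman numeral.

II = 2
VII = 7
2 × 7 = 14

XIV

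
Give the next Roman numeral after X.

X = 10; next is 11

XI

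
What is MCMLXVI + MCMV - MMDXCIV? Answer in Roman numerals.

MCMLXVI = 1966, MCMV = 1905, MMDXCIV = 2594
1966 + 1905 = 3871
3871 - 2594 = 1277

MCCLXXVII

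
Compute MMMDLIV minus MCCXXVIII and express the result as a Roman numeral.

MMMDLIV = 3554
MCCXXVIII = 1228
3554 - 1228 = 2326

MMCCCXXVI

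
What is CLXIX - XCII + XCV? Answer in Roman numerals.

CLXIX = 169, XCII = 92, XCV = 95
169 - 92 = 77
77 + 95 = 172

CLXXII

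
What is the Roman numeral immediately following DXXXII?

DXXXII = 532; next is 533

DXXXIII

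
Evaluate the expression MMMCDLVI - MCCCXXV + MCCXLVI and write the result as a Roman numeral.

MMMCDLVI = 3456, MCCCXXV = 1325, MCCXLVI = 1246
3456 - 1325 = 2131
2131 + 1246 = 3377

MMMCCCLXXVII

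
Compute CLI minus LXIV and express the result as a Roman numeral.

CLI = 151
LXIV = 64
151 - 64 = 87

LXXXVII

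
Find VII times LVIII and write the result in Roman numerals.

VII = 7
LVIII = 58
7 × 58 = 406

CDVI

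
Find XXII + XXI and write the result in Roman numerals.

XXII = 22
XXI = 21
22 + 21 = 43

XLIII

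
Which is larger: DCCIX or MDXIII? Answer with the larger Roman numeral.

DCCIX = 709
MDXIII = 1513
1513 is larger

MDXIII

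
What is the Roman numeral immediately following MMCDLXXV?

MMCDLXXV = 2475; next is 2476

MMCDLXXVI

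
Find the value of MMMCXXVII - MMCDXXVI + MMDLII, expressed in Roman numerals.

MMMCXXVII = 3127, MMCDXXVI = 2426, MMDLII = 2552
3127 - 2426 = 701
701 + 2552 = 3253

MMMCCLIII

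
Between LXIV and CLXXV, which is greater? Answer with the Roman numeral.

LXIV = 64
CLXXV = 175
175 is larger

CLXXV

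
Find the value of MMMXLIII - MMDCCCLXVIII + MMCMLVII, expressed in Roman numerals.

MMMXLIII = 3043, MMDCCCLXVIII = 2868, MMCMLVII = 2957
3043 - 2868 = 175
175 + 2957 = 3132

MMMCXXXII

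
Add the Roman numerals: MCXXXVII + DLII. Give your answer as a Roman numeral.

MCXXXVII = 1137
DLII = 552
1137 + 552 = 1689

MDCLXXXIX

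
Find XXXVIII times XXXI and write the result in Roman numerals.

XXXVIII = 38
XXXI = 31
38 × 31 = 1178

MCLXXVIII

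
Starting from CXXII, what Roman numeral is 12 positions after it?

CXXII = 122
122 + 12 = 134

CXXXIV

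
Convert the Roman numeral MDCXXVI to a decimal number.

MDCXXVI: M=1000, D=500, C=100, X=10, X=10, V=5, I=1
1000 + 500 + 100 + 10 + 10 + 5 + 1 = 1626

1626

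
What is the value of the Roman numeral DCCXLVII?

DCCXLVII: D=500, C=100, C=100, XL=40, V=5, I=1, I=1
500 + 100 + 100 + 40 + 5 + 1 + 1 = 747

747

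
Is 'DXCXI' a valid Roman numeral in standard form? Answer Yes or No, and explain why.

'DXCXI': X cannot come right after the subtractive pair XC: once X is subtracted in XC, the next symbol must be smaller than X

No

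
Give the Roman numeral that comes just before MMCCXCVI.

MMCCXCVI = 2296; previous is 2295

MMCCXCV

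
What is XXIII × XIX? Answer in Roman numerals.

XXIII = 23
XIX = 19
23 × 19 = 437

CDXXXVII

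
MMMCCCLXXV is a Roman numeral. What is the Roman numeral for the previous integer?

MMMCCCLXXV = 3375, so the previous integer is 3375 - 1 = 3374

MMMCCCLXXIV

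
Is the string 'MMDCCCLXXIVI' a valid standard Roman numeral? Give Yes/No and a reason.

'MMDCCCLXXIVI': I cannot come right after the subtractive pair IV: once I is subtracted in IV, the next symbol must be smaller than I

No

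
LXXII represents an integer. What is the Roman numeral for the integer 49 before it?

LXXII = 72
72 - 49 = 23

XXIII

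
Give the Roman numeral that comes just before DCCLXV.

DCCLXV = 765, so the previous integer is 765 - 1 = 764

DCCLXIV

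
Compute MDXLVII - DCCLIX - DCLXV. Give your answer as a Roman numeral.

MDXLVII = 1547, DCCLIX = 759, DCLXV = 665
1547 - 759 = 788
788 - 665 = 123

CXXIII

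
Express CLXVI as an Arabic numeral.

CLXVI: C=100, L=50, X=10, V=5, I=1
100 + 50 + 10 + 5 + 1 = 166

166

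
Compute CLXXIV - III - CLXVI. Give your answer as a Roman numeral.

CLXXIV = 174, III = 3, CLXVI = 166
174 - 3 = 171
171 - 166 = 5

V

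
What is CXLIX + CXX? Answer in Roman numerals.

CXLIX = 149
CXX = 120
149 + 120 = 269

CCLXIX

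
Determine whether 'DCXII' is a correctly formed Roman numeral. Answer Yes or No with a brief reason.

'DCXII': Check the rules: uses only the symbols I, V, X, L, C, D, M; no symbol is repeated more than three times in a row; V, L and D each appear at most once; no smaller symbol precedes a larger one (values never increase from left to right). Value: D (500) + C (100) + X (10) + I (1) + I (1) = 612. So it is a valid standard Roman numeral.

Yes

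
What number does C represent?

C: C=100

100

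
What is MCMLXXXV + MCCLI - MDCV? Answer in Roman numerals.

MCMLXXXV = 1985, MCCLI = 1251, MDCV = 1605
1985 + 1251 = 3236
3236 - 1605 = 1631

MDCXXXI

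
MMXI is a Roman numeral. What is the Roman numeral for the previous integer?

MMXI = 2011, so the previous integer is 2011 - 1 = 2010

MMX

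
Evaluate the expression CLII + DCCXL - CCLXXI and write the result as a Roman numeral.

CLII = 152, DCCXL = 740, CCLXXI = 271
152 + 740 = 892
892 - 271 = 621

DCXXI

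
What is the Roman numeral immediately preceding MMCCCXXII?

MMCCCXXII = 2322; previous is 2321

MMCCCXXI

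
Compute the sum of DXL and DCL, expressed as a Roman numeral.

DXL = 540
DCL = 650
540 + 650 = 1190

MCXC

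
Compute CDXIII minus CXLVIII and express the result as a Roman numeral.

CDXIII = 413
CXLVIII = 148
413 - 148 = 265

CCLXV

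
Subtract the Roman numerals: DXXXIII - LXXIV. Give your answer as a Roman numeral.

DXXXIII = 533
LXXIV = 74
533 - 74 = 459

CDLIX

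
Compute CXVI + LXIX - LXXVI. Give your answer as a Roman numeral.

CXVI = 116, LXIX = 69, LXXVI = 76
116 + 69 = 185
185 - 76 = 109

CIX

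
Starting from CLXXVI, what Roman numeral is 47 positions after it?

CLXXVI = 176
176 + 47 = 223

CCXXIII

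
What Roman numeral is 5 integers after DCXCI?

DCXCI = 691
691 + 5 = 696

DCXCVI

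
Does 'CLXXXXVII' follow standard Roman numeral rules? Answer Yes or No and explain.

'CLXXXXVII': More than 3 consecutive X's

No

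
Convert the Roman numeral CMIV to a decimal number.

CMIV: CM=900, IV=4
900 + 4 = 904

904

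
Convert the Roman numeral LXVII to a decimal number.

LXVII: L=50, X=10, V=5, I=1, I=1
50 + 10 + 5 + 1 + 1 = 67

67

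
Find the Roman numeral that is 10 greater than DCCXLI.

DCCXLI = 741
741 + 10 = 751

DCCLI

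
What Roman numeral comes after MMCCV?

MMCCV = 2205; next is 2206

MMCCVI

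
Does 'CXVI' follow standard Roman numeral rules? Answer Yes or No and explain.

'CXVI': Check the rules: uses only the symbols I, V, X, L, C, D, M; no symbol is repeated more than three times in a row; V, L and D each appear at most once; no smaller symbol precedes a larger one (values never increase from left to right). Value: C (100) + X (10) + V (5) + I (1) = 116. So it is a valid standard Roman numeral.

Yes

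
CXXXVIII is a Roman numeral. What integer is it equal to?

CXXXVIII: C=100, X=10, X=10, X=10, V=5, I=1, I=1, I=1
100 + 10 + 10 + 10 + 5 + 1 + 1 + 1 = 138

138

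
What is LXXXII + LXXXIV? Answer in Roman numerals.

LXXXII = 82
LXXXIV = 84
82 + 84 = 166

CLXVI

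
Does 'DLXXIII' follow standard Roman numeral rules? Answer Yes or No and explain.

'DLXXIII': Check the rules: uses only the symbols I, V, X, L, C, D, M; no symbol is repeated more than three times in a row; V, L and D each appear at most once; no smaller symbol precedes a larger one (values never increase from left to right). Value: D (500) + L (50) + X (10) + X (10) + I (1) + I (1) + I (1) = 573. So it is a valid standard Roman numeral.

Yes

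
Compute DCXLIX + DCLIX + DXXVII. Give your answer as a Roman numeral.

DCXLIX = 649, DCLIX = 659, DXXVII = 527
649 + 659 = 1308
1308 + 527 = 1835

MDCCCXXXV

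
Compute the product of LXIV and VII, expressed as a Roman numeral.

LXIV = 64
VII = 7
64 × 7 = 448

CDXLVIII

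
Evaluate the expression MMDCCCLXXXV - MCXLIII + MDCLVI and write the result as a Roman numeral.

MMDCCCLXXXV = 2885, MCXLIII = 1143, MDCLVI = 1656
2885 - 1143 = 1742
1742 + 1656 = 3398

MMMCCCXCVIII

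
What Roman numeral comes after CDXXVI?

CDXXVI = 426, so the next integer is 426 + 1 = 427

CDXXVII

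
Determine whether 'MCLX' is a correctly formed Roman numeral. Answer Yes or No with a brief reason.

'MCLX': Check the rules: uses only the symbols I, V, X, L, C, D, M; no symbol is repeated more than three times in a row; V, L and D each appear at most once; no smaller symbol precedes a larger one (values never increase from left to right). Value: M (1000) + C (100) + L (50) + X (10) = 1160. So it is a valid standard Roman numeral.

Yes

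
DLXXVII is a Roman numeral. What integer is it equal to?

DLXXVII: D=500, L=50, X=10, X=10, V=5, I=1, I=1
500 + 50 + 10 + 10 + 5 + 1 + 1 = 577

577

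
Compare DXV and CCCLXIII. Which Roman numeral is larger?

DXV = 515
CCCLXIII = 363
515 is larger

DXV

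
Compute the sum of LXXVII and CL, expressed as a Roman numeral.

LXXVII = 77
CL = 150
77 + 150 = 227

CCXXVII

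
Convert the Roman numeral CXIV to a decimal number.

CXIV: C=100, X=10, IV=4
100 + 10 + 4 = 114

114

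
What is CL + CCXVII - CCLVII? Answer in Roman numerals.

CL = 150, CCXVII = 217, CCLVII = 257
150 + 217 = 367
367 - 257 = 110

CX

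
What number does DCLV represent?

DCLV: D=500, C=100, L=50, V=5
500 + 100 + 50 + 5 = 655

655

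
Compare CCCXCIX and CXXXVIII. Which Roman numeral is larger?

CCCXCIX = 399
CXXXVIII = 138
399 is larger

CCCXCIX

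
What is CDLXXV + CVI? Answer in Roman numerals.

CDLXXV = 475
CVI = 106
475 + 106 = 581

DLXXXI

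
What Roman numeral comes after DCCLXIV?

DCCLXIV = 764, so the next integer is 764 + 1 = 765

DCCLXV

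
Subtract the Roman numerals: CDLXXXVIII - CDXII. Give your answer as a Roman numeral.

CDLXXXVIII = 488
CDXII = 412
488 - 412 = 76

LXXVI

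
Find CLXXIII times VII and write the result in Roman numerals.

CLXXIII = 173
VII = 7
173 × 7 = 1211

MCCXI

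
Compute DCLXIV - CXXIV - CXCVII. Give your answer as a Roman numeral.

DCLXIV = 664, CXXIV = 124, CXCVII = 197
664 - 124 = 540
540 - 197 = 343

CCCXLIII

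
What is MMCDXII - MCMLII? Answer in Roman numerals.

MMCDXII = 2412
MCMLII = 1952
2412 - 1952 = 460

CDLX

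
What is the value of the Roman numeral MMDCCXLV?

MMDCCXLV: M=1000, M=1000, D=500, C=100, C=100, XL=40, V=5
1000 + 1000 + 500 + 100 + 100 + 40 + 5 = 2745

2745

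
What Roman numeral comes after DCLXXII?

DCLXXII = 672, so the next integer is 672 + 1 = 673

DCLXXIII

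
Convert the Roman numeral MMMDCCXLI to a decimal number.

MMMDCCXLI: M=1000, M=1000, M=1000, D=500, C=100, C=100, XL=40, I=1
1000 + 1000 + 1000 + 500 + 100 + 100 + 40 + 1 = 3741

3741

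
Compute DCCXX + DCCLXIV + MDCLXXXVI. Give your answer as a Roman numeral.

DCCXX = 720, DCCLXIV = 764, MDCLXXXVI = 1686
720 + 764 = 1484
1484 + 1686 = 3170

MMMCLXX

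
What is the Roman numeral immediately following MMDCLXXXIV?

MMDCLXXXIV = 2684, so the next integer is 2684 + 1 = 2685

MMDCLXXXV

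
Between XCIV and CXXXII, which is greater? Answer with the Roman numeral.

XCIV = 94
CXXXII = 132
132 is larger

CXXXII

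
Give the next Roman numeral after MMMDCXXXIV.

MMMDCXXXIV = 3634; next is 3635

MMMDCXXXV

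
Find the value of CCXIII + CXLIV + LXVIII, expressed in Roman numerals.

CCXIII = 213, CXLIV = 144, LXVIII = 68
213 + 144 = 357
357 + 68 = 425

CDXXV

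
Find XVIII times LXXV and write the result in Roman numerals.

XVIII = 18
LXXV = 75
18 × 75 = 1350

MCCCL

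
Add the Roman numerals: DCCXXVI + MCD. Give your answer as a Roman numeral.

DCCXXVI = 726
MCD = 1400
726 + 1400 = 2126

MMCXXVI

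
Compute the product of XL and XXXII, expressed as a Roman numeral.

XL = 40
XXXII = 32
40 × 32 = 1280

MCCLXXX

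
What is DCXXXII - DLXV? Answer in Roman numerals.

DCXXXII = 632
DLXV = 565
632 - 565 = 67

LXVII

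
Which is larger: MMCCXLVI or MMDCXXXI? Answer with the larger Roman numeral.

MMCCXLVI = 2246
MMDCXXXI = 2631
2631 is larger

MMDCXXXI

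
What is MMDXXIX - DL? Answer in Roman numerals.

MMDXXIX = 2529
DL = 550
2529 - 550 = 1979

MCMLXXIX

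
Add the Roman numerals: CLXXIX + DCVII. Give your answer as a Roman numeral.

CLXXIX = 179
DCVII = 607
179 + 607 = 786

DCCLXXXVI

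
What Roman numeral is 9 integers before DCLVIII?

DCLVIII = 658
658 - 9 = 649

DCXLIX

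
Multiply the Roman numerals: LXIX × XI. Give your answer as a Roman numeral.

LXIX = 69
XI = 11
69 × 11 = 759

DCCLIX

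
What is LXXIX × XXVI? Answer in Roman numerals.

LXXIX = 79
XXVI = 26
79 × 26 = 2054

MMLIV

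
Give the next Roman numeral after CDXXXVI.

CDXXXVI = 436; next is 437

CDXXXVII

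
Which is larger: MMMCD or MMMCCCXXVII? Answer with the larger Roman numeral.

MMMCD = 3400
MMMCCCXXVII = 3327
3400 is larger

MMMCD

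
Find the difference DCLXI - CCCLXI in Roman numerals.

DCLXI = 661
CCCLXI = 361
661 - 361 = 300

CCC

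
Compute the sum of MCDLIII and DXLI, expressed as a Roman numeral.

MCDLIII = 1453
DXLI = 541
1453 + 541 = 1994

MCMXCIV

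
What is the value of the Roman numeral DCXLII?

DCXLII: D=500, C=100, XL=40, I=1, I=1
500 + 100 + 40 + 1 + 1 = 642

642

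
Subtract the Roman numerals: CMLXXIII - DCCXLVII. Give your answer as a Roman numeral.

CMLXXIII = 973
DCCXLVII = 747
973 - 747 = 226

CCXXVI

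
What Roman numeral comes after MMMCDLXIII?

MMMCDLXIII = 3463, so the next integer is 3463 + 1 = 3464

MMMCDLXIV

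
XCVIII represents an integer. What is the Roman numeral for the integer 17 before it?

XCVIII = 98
98 - 17 = 81

LXXXI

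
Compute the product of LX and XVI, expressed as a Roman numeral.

LX = 60
XVI = 16
60 × 16 = 960

CMLX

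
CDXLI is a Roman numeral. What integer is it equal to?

CDXLI: CD=400, XL=40, I=1
400 + 40 + 1 = 441

441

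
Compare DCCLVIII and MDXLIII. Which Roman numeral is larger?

DCCLVIII = 758
MDXLIII = 1543
1543 is larger

MDXLIII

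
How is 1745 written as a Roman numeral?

Convert 1745 to Roman numerals:
  1745 contains 1×1000 (M)
  745 contains 1×500 (D)
  245 contains 2×100 (CC)
  45 contains 1×40 (XL)
  5 contains 1×5 (V)

MDCCXLV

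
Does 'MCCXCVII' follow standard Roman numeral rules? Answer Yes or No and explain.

'MCCXCVII': Check the rules: uses only the symbols I, V, X, L, C, D, M; no symbol is repeated more than three times in a row; V, L and D each appear at most once; the only place a smaller symbol precedes a larger one is the allowed subtractive pair XC, the symbol right after such a pair (if any) is smaller than the pair's first symbol, and otherwise the values never increase from left to right. Value: M (1000) + C (100) + C (100) + XC (90) + V (5) + I (1) + I (1) = 1297. So it is a valid standard Roman numeral.

Yes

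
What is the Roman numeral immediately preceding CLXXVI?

CLXXVI = 176, so the previous integer is 176 - 1 = 175

CLXXV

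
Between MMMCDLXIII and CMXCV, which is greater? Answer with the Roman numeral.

MMMCDLXIII = 3463
CMXCV = 995
3463 is larger

MMMCDLXIII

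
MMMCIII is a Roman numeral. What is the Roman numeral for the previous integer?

MMMCIII = 3103; previous is 3102

MMMCII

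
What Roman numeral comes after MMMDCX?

MMMDCX = 3610, so the next integer is 3610 + 1 = 3611

MMMDCXI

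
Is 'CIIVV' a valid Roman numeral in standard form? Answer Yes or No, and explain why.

'CIIVV': V should not appear more than once

No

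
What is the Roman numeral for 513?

Convert 513 to Roman numerals:
  513 contains 1×500 (D)
  13 contains 1×10 (X)
  3 contains 3×1 (III)

DXIII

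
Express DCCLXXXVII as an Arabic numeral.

DCCLXXXVII: D=500, C=100, C=100, L=50, X=10, X=10, X=10, V=5, I=1, I=1
500 + 100 + 100 + 50 + 10 + 10 + 10 + 5 + 1 + 1 = 787

787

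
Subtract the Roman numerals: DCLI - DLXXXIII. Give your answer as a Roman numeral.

DCLI = 651
DLXXXIII = 583
651 - 583 = 68

LXVIII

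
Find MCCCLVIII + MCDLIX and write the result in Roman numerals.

MCCCLVIII = 1358
MCDLIX = 1459
1358 + 1459 = 2817

MMDCCCXVII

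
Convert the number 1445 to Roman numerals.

Convert 1445 to Roman numerals:
  1445 contains 1×1000 (M)
  445 contains 1×400 (CD)
  45 contains 1×40 (XL)
  5 contains 1×5 (V)

MCDXLV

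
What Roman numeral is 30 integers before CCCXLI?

CCCXLI = 341
341 - 30 = 311

CCCXI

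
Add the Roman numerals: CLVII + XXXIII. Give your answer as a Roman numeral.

CLVII = 157
XXXIII = 33
157 + 33 = 190

CXC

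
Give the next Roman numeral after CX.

CX = 110; next is 111

CXI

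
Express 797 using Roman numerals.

Convert 797 to Roman numerals:
  797 contains 1×500 (D)
  297 contains 2×100 (CC)
  97 contains 1×90 (XC)
  7 contains 1×5 (V)
  2 contains 2×1 (II)

DCCXCVII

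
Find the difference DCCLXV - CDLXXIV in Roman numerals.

DCCLXV = 765
CDLXXIV = 474
765 - 474 = 291

CCXCI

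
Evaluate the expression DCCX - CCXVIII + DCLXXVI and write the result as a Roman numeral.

DCCX = 710, CCXVIII = 218, DCLXXVI = 676
710 - 218 = 492
492 + 676 = 1168

MCLXVIII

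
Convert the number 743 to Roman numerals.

Convert 743 to Roman numerals:
  743 contains 1×500 (D)
  243 contains 2×100 (CC)
  43 contains 1×40 (XL)
  3 contains 3×1 (III)

DCCXLIII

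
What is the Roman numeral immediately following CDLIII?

CDLIII = 453; next is 454

CDLIV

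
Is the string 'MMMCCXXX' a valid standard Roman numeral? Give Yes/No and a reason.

'MMMCCXXX': Check the rules: uses only the symbols I, V, X, L, C, D, M; no symbol is repeated more than three times in a row; V, L and D each appear at most once; no smaller symbol precedes a larger one (values never increase from left to right). Value: M (1000) + M (1000) + M (1000) + C (100) + C (100) + X (10) + X (10) + X (10) = 3230. So it is a valid standard Roman numeral.

Yes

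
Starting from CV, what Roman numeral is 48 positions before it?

CV = 105
105 - 48 = 57

LVII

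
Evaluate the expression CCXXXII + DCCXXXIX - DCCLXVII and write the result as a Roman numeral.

CCXXXII = 232, DCCXXXIX = 739, DCCLXVII = 767
232 + 739 = 971
971 - 767 = 204

CCIV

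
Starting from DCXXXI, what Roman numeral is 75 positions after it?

DCXXXI = 631
631 + 75 = 706

DCCVI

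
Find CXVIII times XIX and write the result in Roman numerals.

CXVIII = 118
XIX = 19
118 × 19 = 2242

MMCCXLII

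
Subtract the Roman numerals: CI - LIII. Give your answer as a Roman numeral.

CI = 101
LIII = 53
101 - 53 = 48

XLVIII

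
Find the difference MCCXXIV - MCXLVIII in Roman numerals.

MCCXXIV = 1224
MCXLVIII = 1148
1224 - 1148 = 76

LXXVI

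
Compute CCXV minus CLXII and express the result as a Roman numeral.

CCXV = 215
CLXII = 162
215 - 162 = 53

LIII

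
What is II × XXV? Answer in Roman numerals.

II = 2
XXV = 25
2 × 25 = 50

L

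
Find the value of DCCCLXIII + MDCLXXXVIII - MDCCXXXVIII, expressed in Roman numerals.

DCCCLXIII = 863, MDCLXXXVIII = 1688, MDCCXXXVIII = 1738
863 + 1688 = 2551
2551 - 1738 = 813

DCCCXIII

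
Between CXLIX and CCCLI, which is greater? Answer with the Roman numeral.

CXLIX = 149
CCCLI = 351
351 is larger

CCCLI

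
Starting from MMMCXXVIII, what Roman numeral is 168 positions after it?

MMMCXXVIII = 3128
3128 + 168 = 3296

MMMCCXCVI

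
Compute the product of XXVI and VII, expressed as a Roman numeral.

XXVI = 26
VII = 7
26 × 7 = 182

CLXXXII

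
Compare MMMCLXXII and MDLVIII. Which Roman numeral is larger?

MMMCLXXII = 3172
MDLVIII = 1558
3172 is larger

MMMCLXXII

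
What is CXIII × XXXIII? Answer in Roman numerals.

CXIII = 113
XXXIII = 33
113 × 33 = 3729

MMMDCCXXIX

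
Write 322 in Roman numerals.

Convert 322 to Roman numerals:
  322 contains 3×100 (CCC)
  22 contains 2×10 (XX)
  2 contains 2×1 (II)

CCCXXII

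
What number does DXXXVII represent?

DXXXVII: D=500, X=10, X=10, X=10, V=5, I=1, I=1
500 + 10 + 10 + 10 + 5 + 1 + 1 = 537

537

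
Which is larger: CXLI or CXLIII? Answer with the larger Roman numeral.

CXLI = 141
CXLIII = 143
143 is larger

CXLIII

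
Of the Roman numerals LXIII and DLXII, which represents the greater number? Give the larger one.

LXIII = 63
DLXII = 562
562 is larger

DLXII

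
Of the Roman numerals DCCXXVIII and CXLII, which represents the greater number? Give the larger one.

DCCXXVIII = 728
CXLII = 142
728 is larger

DCCXXVIII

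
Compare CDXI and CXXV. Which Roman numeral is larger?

CDXI = 411
CXXV = 125
411 is larger

CDXI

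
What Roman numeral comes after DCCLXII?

DCCLXII = 762, so the next integer is 762 + 1 = 763

DCCLXIII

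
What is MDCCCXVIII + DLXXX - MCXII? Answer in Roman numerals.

MDCCCXVIII = 1818, DLXXX = 580, MCXII = 1112
1818 + 580 = 2398
2398 - 1112 = 1286

MCCLXXXVI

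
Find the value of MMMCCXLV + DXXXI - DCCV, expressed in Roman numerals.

MMMCCXLV = 3245, DXXXI = 531, DCCV = 705
3245 + 531 = 3776
3776 - 705 = 3071

MMMLXXI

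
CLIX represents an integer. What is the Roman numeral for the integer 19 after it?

CLIX = 159
159 + 19 = 178

CLXXVIII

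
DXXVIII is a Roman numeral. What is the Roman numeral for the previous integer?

DXXVIII = 528; previous is 527

DXXVII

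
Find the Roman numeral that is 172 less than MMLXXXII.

MMLXXXII = 2082
2082 - 172 = 1910

MCMX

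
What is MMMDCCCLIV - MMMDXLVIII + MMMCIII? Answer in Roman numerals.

MMMDCCCLIV = 3854, MMMDXLVIII = 3548, MMMCIII = 3103
3854 - 3548 = 306
306 + 3103 = 3409

MMMCDIX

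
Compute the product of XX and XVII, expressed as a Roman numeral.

XX = 20
XVII = 17
20 × 17 = 340

CCCXL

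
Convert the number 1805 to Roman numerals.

Convert 1805 to Roman numerals:
  1805 contains 1×1000 (M)
  805 contains 1×500 (D)
  305 contains 3×100 (CCC)
  5 contains 1×5 (V)

MDCCCV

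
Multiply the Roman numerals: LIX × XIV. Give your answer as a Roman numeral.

LIX = 59
XIV = 14
59 × 14 = 826

DCCCXXVI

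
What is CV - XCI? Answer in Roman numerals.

CV = 105
XCI = 91
105 - 91 = 14

XIV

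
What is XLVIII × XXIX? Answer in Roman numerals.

XLVIII = 48
XXIX = 29
48 × 29 = 1392

MCCCXCII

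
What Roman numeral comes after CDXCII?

CDXCII = 492; next is 493

CDXCIII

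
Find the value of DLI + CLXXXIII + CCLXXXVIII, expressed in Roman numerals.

DLI = 551, CLXXXIII = 183, CCLXXXVIII = 288
551 + 183 = 734
734 + 288 = 1022

MXXII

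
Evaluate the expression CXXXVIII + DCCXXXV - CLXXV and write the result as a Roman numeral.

CXXXVIII = 138, DCCXXXV = 735, CLXXV = 175
138 + 735 = 873
873 - 175 = 698

DCXCVIII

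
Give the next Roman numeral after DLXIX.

DLXIX = 569; next is 570

DLXX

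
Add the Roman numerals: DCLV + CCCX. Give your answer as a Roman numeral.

DCLV = 655
CCCX = 310
655 + 310 = 965

CMLXV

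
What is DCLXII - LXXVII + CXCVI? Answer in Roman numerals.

DCLXII = 662, LXXVII = 77, CXCVI = 196
662 - 77 = 585
585 + 196 = 781

DCCLXXXI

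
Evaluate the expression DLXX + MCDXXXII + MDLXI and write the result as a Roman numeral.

DLXX = 570, MCDXXXII = 1432, MDLXI = 1561
570 + 1432 = 2002
2002 + 1561 = 3563

MMMDLXIII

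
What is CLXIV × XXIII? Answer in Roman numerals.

CLXIV = 164
XXIII = 23
164 × 23 = 3772

MMMDCCLXXII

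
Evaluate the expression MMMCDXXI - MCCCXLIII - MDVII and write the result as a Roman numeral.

MMMCDXXI = 3421, MCCCXLIII = 1343, MDVII = 1507
3421 - 1343 = 2078
2078 - 1507 = 571

DLXXI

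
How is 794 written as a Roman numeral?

Convert 794 to Roman numerals:
  794 contains 1×500 (D)
  294 contains 2×100 (CC)
  94 contains 1×90 (XC)
  4 contains 1×4 (IV)

DCCXCIV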